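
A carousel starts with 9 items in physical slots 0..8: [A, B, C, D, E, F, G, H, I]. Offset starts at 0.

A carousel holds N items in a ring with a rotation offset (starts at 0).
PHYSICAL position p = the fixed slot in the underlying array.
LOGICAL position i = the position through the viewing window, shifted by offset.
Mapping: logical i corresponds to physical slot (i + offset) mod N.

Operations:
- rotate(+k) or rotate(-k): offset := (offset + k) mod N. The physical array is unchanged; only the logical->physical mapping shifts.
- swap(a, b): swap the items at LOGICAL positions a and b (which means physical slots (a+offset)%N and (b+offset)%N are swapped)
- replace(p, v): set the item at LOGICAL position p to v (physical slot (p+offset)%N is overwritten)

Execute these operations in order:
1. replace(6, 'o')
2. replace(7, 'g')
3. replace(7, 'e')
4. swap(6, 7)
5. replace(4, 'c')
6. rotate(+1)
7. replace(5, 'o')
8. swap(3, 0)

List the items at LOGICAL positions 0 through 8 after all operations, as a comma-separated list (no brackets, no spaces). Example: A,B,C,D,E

After op 1 (replace(6, 'o')): offset=0, physical=[A,B,C,D,E,F,o,H,I], logical=[A,B,C,D,E,F,o,H,I]
After op 2 (replace(7, 'g')): offset=0, physical=[A,B,C,D,E,F,o,g,I], logical=[A,B,C,D,E,F,o,g,I]
After op 3 (replace(7, 'e')): offset=0, physical=[A,B,C,D,E,F,o,e,I], logical=[A,B,C,D,E,F,o,e,I]
After op 4 (swap(6, 7)): offset=0, physical=[A,B,C,D,E,F,e,o,I], logical=[A,B,C,D,E,F,e,o,I]
After op 5 (replace(4, 'c')): offset=0, physical=[A,B,C,D,c,F,e,o,I], logical=[A,B,C,D,c,F,e,o,I]
After op 6 (rotate(+1)): offset=1, physical=[A,B,C,D,c,F,e,o,I], logical=[B,C,D,c,F,e,o,I,A]
After op 7 (replace(5, 'o')): offset=1, physical=[A,B,C,D,c,F,o,o,I], logical=[B,C,D,c,F,o,o,I,A]
After op 8 (swap(3, 0)): offset=1, physical=[A,c,C,D,B,F,o,o,I], logical=[c,C,D,B,F,o,o,I,A]

Answer: c,C,D,B,F,o,o,I,A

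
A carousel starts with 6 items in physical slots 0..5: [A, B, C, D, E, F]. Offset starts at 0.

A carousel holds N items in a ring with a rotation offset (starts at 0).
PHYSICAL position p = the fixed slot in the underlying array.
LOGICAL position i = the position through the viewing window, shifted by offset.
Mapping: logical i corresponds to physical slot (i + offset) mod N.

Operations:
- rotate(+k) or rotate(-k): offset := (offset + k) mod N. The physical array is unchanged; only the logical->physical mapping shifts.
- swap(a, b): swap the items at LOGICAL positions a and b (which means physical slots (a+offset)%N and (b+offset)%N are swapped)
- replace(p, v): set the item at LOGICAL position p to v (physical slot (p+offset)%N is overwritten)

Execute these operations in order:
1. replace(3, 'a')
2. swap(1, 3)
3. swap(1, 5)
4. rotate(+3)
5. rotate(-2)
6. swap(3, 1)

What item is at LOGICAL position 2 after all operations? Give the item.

After op 1 (replace(3, 'a')): offset=0, physical=[A,B,C,a,E,F], logical=[A,B,C,a,E,F]
After op 2 (swap(1, 3)): offset=0, physical=[A,a,C,B,E,F], logical=[A,a,C,B,E,F]
After op 3 (swap(1, 5)): offset=0, physical=[A,F,C,B,E,a], logical=[A,F,C,B,E,a]
After op 4 (rotate(+3)): offset=3, physical=[A,F,C,B,E,a], logical=[B,E,a,A,F,C]
After op 5 (rotate(-2)): offset=1, physical=[A,F,C,B,E,a], logical=[F,C,B,E,a,A]
After op 6 (swap(3, 1)): offset=1, physical=[A,F,E,B,C,a], logical=[F,E,B,C,a,A]

Answer: B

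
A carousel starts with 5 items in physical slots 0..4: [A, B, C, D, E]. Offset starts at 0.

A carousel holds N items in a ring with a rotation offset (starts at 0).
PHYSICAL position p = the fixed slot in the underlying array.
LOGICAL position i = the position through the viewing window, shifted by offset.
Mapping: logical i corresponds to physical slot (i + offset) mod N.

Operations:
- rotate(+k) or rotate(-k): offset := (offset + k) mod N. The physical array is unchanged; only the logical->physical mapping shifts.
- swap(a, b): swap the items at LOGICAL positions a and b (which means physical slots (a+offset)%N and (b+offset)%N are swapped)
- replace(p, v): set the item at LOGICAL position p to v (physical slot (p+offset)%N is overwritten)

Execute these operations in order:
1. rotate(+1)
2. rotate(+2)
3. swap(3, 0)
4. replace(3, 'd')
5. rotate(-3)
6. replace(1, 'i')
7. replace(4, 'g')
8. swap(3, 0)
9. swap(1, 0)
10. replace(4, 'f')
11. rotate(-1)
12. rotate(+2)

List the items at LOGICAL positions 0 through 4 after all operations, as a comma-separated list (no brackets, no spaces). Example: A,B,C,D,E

After op 1 (rotate(+1)): offset=1, physical=[A,B,C,D,E], logical=[B,C,D,E,A]
After op 2 (rotate(+2)): offset=3, physical=[A,B,C,D,E], logical=[D,E,A,B,C]
After op 3 (swap(3, 0)): offset=3, physical=[A,D,C,B,E], logical=[B,E,A,D,C]
After op 4 (replace(3, 'd')): offset=3, physical=[A,d,C,B,E], logical=[B,E,A,d,C]
After op 5 (rotate(-3)): offset=0, physical=[A,d,C,B,E], logical=[A,d,C,B,E]
After op 6 (replace(1, 'i')): offset=0, physical=[A,i,C,B,E], logical=[A,i,C,B,E]
After op 7 (replace(4, 'g')): offset=0, physical=[A,i,C,B,g], logical=[A,i,C,B,g]
After op 8 (swap(3, 0)): offset=0, physical=[B,i,C,A,g], logical=[B,i,C,A,g]
After op 9 (swap(1, 0)): offset=0, physical=[i,B,C,A,g], logical=[i,B,C,A,g]
After op 10 (replace(4, 'f')): offset=0, physical=[i,B,C,A,f], logical=[i,B,C,A,f]
After op 11 (rotate(-1)): offset=4, physical=[i,B,C,A,f], logical=[f,i,B,C,A]
After op 12 (rotate(+2)): offset=1, physical=[i,B,C,A,f], logical=[B,C,A,f,i]

Answer: B,C,A,f,i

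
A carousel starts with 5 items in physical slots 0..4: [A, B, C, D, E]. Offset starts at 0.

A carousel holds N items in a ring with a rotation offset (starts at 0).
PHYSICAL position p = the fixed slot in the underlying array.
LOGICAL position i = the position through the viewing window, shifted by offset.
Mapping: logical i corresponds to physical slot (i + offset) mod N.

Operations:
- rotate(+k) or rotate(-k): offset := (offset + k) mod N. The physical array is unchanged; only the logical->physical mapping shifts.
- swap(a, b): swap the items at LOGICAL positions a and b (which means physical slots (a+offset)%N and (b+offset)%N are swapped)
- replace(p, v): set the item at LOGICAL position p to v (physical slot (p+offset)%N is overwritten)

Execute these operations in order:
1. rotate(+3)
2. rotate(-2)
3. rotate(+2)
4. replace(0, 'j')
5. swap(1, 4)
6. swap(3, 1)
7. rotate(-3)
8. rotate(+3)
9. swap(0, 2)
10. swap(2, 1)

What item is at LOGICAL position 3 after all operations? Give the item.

After op 1 (rotate(+3)): offset=3, physical=[A,B,C,D,E], logical=[D,E,A,B,C]
After op 2 (rotate(-2)): offset=1, physical=[A,B,C,D,E], logical=[B,C,D,E,A]
After op 3 (rotate(+2)): offset=3, physical=[A,B,C,D,E], logical=[D,E,A,B,C]
After op 4 (replace(0, 'j')): offset=3, physical=[A,B,C,j,E], logical=[j,E,A,B,C]
After op 5 (swap(1, 4)): offset=3, physical=[A,B,E,j,C], logical=[j,C,A,B,E]
After op 6 (swap(3, 1)): offset=3, physical=[A,C,E,j,B], logical=[j,B,A,C,E]
After op 7 (rotate(-3)): offset=0, physical=[A,C,E,j,B], logical=[A,C,E,j,B]
After op 8 (rotate(+3)): offset=3, physical=[A,C,E,j,B], logical=[j,B,A,C,E]
After op 9 (swap(0, 2)): offset=3, physical=[j,C,E,A,B], logical=[A,B,j,C,E]
After op 10 (swap(2, 1)): offset=3, physical=[B,C,E,A,j], logical=[A,j,B,C,E]

Answer: C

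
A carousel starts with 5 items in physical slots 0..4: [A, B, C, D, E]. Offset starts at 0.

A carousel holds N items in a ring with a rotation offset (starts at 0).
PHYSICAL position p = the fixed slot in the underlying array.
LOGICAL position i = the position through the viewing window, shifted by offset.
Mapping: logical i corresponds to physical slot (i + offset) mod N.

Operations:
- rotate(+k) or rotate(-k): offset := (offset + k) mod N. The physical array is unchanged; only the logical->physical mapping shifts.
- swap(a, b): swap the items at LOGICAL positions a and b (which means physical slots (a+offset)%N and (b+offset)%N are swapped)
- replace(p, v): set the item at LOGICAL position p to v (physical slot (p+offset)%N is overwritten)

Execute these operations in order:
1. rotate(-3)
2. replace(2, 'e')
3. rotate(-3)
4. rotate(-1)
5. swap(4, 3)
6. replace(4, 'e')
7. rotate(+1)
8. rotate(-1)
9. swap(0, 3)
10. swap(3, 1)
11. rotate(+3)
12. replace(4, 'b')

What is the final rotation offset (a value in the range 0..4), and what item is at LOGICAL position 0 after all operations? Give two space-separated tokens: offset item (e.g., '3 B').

After op 1 (rotate(-3)): offset=2, physical=[A,B,C,D,E], logical=[C,D,E,A,B]
After op 2 (replace(2, 'e')): offset=2, physical=[A,B,C,D,e], logical=[C,D,e,A,B]
After op 3 (rotate(-3)): offset=4, physical=[A,B,C,D,e], logical=[e,A,B,C,D]
After op 4 (rotate(-1)): offset=3, physical=[A,B,C,D,e], logical=[D,e,A,B,C]
After op 5 (swap(4, 3)): offset=3, physical=[A,C,B,D,e], logical=[D,e,A,C,B]
After op 6 (replace(4, 'e')): offset=3, physical=[A,C,e,D,e], logical=[D,e,A,C,e]
After op 7 (rotate(+1)): offset=4, physical=[A,C,e,D,e], logical=[e,A,C,e,D]
After op 8 (rotate(-1)): offset=3, physical=[A,C,e,D,e], logical=[D,e,A,C,e]
After op 9 (swap(0, 3)): offset=3, physical=[A,D,e,C,e], logical=[C,e,A,D,e]
After op 10 (swap(3, 1)): offset=3, physical=[A,e,e,C,D], logical=[C,D,A,e,e]
After op 11 (rotate(+3)): offset=1, physical=[A,e,e,C,D], logical=[e,e,C,D,A]
After op 12 (replace(4, 'b')): offset=1, physical=[b,e,e,C,D], logical=[e,e,C,D,b]

Answer: 1 e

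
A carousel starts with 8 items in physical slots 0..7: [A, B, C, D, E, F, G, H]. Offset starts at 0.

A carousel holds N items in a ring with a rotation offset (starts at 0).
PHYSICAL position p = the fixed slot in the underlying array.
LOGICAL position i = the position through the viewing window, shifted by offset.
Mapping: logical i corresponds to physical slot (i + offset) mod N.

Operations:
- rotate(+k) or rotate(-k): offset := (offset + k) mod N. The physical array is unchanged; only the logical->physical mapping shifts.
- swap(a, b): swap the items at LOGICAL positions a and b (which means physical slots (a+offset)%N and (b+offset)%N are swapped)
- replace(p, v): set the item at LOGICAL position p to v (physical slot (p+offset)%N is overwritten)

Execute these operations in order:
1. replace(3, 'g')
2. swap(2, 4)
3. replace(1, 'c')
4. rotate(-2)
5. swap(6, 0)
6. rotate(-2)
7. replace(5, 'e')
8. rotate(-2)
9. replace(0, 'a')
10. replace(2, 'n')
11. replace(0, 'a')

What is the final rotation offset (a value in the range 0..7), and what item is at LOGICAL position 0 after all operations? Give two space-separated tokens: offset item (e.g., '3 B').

Answer: 2 a

Derivation:
After op 1 (replace(3, 'g')): offset=0, physical=[A,B,C,g,E,F,G,H], logical=[A,B,C,g,E,F,G,H]
After op 2 (swap(2, 4)): offset=0, physical=[A,B,E,g,C,F,G,H], logical=[A,B,E,g,C,F,G,H]
After op 3 (replace(1, 'c')): offset=0, physical=[A,c,E,g,C,F,G,H], logical=[A,c,E,g,C,F,G,H]
After op 4 (rotate(-2)): offset=6, physical=[A,c,E,g,C,F,G,H], logical=[G,H,A,c,E,g,C,F]
After op 5 (swap(6, 0)): offset=6, physical=[A,c,E,g,G,F,C,H], logical=[C,H,A,c,E,g,G,F]
After op 6 (rotate(-2)): offset=4, physical=[A,c,E,g,G,F,C,H], logical=[G,F,C,H,A,c,E,g]
After op 7 (replace(5, 'e')): offset=4, physical=[A,e,E,g,G,F,C,H], logical=[G,F,C,H,A,e,E,g]
After op 8 (rotate(-2)): offset=2, physical=[A,e,E,g,G,F,C,H], logical=[E,g,G,F,C,H,A,e]
After op 9 (replace(0, 'a')): offset=2, physical=[A,e,a,g,G,F,C,H], logical=[a,g,G,F,C,H,A,e]
After op 10 (replace(2, 'n')): offset=2, physical=[A,e,a,g,n,F,C,H], logical=[a,g,n,F,C,H,A,e]
After op 11 (replace(0, 'a')): offset=2, physical=[A,e,a,g,n,F,C,H], logical=[a,g,n,F,C,H,A,e]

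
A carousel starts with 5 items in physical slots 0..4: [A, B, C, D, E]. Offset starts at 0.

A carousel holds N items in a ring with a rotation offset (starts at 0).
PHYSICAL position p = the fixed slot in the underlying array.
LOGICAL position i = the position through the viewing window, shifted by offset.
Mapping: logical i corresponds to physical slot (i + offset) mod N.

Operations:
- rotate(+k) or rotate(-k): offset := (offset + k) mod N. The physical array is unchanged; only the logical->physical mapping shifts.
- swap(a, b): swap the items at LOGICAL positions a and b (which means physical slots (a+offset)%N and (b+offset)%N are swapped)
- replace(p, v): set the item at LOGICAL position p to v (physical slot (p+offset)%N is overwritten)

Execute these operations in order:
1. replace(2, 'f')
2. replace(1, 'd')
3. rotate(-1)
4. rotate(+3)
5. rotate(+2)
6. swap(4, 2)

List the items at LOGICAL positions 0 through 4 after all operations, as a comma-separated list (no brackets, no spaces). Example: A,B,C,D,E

After op 1 (replace(2, 'f')): offset=0, physical=[A,B,f,D,E], logical=[A,B,f,D,E]
After op 2 (replace(1, 'd')): offset=0, physical=[A,d,f,D,E], logical=[A,d,f,D,E]
After op 3 (rotate(-1)): offset=4, physical=[A,d,f,D,E], logical=[E,A,d,f,D]
After op 4 (rotate(+3)): offset=2, physical=[A,d,f,D,E], logical=[f,D,E,A,d]
After op 5 (rotate(+2)): offset=4, physical=[A,d,f,D,E], logical=[E,A,d,f,D]
After op 6 (swap(4, 2)): offset=4, physical=[A,D,f,d,E], logical=[E,A,D,f,d]

Answer: E,A,D,f,d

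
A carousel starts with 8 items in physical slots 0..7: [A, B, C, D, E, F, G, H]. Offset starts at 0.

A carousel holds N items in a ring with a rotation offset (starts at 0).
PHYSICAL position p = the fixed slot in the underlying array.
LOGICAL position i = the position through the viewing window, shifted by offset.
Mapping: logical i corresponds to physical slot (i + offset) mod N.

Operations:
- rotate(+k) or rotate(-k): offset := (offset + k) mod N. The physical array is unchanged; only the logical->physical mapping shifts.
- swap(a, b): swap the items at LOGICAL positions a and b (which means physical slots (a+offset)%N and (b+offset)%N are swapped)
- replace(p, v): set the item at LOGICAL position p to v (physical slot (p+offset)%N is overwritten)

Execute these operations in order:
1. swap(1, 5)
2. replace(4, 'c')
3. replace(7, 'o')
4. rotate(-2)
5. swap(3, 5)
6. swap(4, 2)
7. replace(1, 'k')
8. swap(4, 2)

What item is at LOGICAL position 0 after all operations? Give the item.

After op 1 (swap(1, 5)): offset=0, physical=[A,F,C,D,E,B,G,H], logical=[A,F,C,D,E,B,G,H]
After op 2 (replace(4, 'c')): offset=0, physical=[A,F,C,D,c,B,G,H], logical=[A,F,C,D,c,B,G,H]
After op 3 (replace(7, 'o')): offset=0, physical=[A,F,C,D,c,B,G,o], logical=[A,F,C,D,c,B,G,o]
After op 4 (rotate(-2)): offset=6, physical=[A,F,C,D,c,B,G,o], logical=[G,o,A,F,C,D,c,B]
After op 5 (swap(3, 5)): offset=6, physical=[A,D,C,F,c,B,G,o], logical=[G,o,A,D,C,F,c,B]
After op 6 (swap(4, 2)): offset=6, physical=[C,D,A,F,c,B,G,o], logical=[G,o,C,D,A,F,c,B]
After op 7 (replace(1, 'k')): offset=6, physical=[C,D,A,F,c,B,G,k], logical=[G,k,C,D,A,F,c,B]
After op 8 (swap(4, 2)): offset=6, physical=[A,D,C,F,c,B,G,k], logical=[G,k,A,D,C,F,c,B]

Answer: G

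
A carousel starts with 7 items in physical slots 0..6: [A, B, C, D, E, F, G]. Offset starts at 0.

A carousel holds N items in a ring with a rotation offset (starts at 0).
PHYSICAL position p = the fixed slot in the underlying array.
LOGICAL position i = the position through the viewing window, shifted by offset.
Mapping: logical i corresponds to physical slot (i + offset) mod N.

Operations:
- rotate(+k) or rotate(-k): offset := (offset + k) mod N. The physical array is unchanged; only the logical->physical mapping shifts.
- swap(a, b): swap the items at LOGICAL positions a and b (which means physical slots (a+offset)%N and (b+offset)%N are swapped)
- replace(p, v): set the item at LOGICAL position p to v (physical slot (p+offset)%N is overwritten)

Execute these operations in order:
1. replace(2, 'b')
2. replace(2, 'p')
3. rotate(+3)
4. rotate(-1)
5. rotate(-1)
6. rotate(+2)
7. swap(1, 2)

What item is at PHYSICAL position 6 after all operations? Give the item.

After op 1 (replace(2, 'b')): offset=0, physical=[A,B,b,D,E,F,G], logical=[A,B,b,D,E,F,G]
After op 2 (replace(2, 'p')): offset=0, physical=[A,B,p,D,E,F,G], logical=[A,B,p,D,E,F,G]
After op 3 (rotate(+3)): offset=3, physical=[A,B,p,D,E,F,G], logical=[D,E,F,G,A,B,p]
After op 4 (rotate(-1)): offset=2, physical=[A,B,p,D,E,F,G], logical=[p,D,E,F,G,A,B]
After op 5 (rotate(-1)): offset=1, physical=[A,B,p,D,E,F,G], logical=[B,p,D,E,F,G,A]
After op 6 (rotate(+2)): offset=3, physical=[A,B,p,D,E,F,G], logical=[D,E,F,G,A,B,p]
After op 7 (swap(1, 2)): offset=3, physical=[A,B,p,D,F,E,G], logical=[D,F,E,G,A,B,p]

Answer: G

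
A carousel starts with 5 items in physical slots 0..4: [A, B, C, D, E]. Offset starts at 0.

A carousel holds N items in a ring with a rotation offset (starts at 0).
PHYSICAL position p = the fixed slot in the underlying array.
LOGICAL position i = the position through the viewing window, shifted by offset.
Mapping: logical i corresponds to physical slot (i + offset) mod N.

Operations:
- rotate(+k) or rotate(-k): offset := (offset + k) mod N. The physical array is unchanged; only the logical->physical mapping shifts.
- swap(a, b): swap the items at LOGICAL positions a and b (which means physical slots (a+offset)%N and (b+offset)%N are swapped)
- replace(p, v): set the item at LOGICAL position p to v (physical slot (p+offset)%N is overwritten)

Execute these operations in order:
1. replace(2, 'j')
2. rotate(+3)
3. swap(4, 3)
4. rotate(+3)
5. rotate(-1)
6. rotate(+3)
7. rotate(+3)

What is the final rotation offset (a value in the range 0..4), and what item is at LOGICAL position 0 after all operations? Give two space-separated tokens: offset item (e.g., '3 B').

Answer: 1 j

Derivation:
After op 1 (replace(2, 'j')): offset=0, physical=[A,B,j,D,E], logical=[A,B,j,D,E]
After op 2 (rotate(+3)): offset=3, physical=[A,B,j,D,E], logical=[D,E,A,B,j]
After op 3 (swap(4, 3)): offset=3, physical=[A,j,B,D,E], logical=[D,E,A,j,B]
After op 4 (rotate(+3)): offset=1, physical=[A,j,B,D,E], logical=[j,B,D,E,A]
After op 5 (rotate(-1)): offset=0, physical=[A,j,B,D,E], logical=[A,j,B,D,E]
After op 6 (rotate(+3)): offset=3, physical=[A,j,B,D,E], logical=[D,E,A,j,B]
After op 7 (rotate(+3)): offset=1, physical=[A,j,B,D,E], logical=[j,B,D,E,A]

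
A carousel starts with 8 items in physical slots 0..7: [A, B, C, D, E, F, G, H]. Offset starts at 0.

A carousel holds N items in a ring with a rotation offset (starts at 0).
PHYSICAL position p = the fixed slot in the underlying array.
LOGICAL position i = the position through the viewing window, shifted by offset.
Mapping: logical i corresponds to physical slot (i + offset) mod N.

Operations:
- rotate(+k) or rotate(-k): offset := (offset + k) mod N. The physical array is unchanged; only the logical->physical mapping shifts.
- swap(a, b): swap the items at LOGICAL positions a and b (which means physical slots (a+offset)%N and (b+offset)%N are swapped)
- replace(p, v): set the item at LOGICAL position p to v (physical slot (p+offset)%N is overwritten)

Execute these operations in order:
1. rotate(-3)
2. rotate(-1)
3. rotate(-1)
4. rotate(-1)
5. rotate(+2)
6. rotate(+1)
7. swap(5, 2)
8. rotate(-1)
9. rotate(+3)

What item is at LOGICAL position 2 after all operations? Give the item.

Answer: B

Derivation:
After op 1 (rotate(-3)): offset=5, physical=[A,B,C,D,E,F,G,H], logical=[F,G,H,A,B,C,D,E]
After op 2 (rotate(-1)): offset=4, physical=[A,B,C,D,E,F,G,H], logical=[E,F,G,H,A,B,C,D]
After op 3 (rotate(-1)): offset=3, physical=[A,B,C,D,E,F,G,H], logical=[D,E,F,G,H,A,B,C]
After op 4 (rotate(-1)): offset=2, physical=[A,B,C,D,E,F,G,H], logical=[C,D,E,F,G,H,A,B]
After op 5 (rotate(+2)): offset=4, physical=[A,B,C,D,E,F,G,H], logical=[E,F,G,H,A,B,C,D]
After op 6 (rotate(+1)): offset=5, physical=[A,B,C,D,E,F,G,H], logical=[F,G,H,A,B,C,D,E]
After op 7 (swap(5, 2)): offset=5, physical=[A,B,H,D,E,F,G,C], logical=[F,G,C,A,B,H,D,E]
After op 8 (rotate(-1)): offset=4, physical=[A,B,H,D,E,F,G,C], logical=[E,F,G,C,A,B,H,D]
After op 9 (rotate(+3)): offset=7, physical=[A,B,H,D,E,F,G,C], logical=[C,A,B,H,D,E,F,G]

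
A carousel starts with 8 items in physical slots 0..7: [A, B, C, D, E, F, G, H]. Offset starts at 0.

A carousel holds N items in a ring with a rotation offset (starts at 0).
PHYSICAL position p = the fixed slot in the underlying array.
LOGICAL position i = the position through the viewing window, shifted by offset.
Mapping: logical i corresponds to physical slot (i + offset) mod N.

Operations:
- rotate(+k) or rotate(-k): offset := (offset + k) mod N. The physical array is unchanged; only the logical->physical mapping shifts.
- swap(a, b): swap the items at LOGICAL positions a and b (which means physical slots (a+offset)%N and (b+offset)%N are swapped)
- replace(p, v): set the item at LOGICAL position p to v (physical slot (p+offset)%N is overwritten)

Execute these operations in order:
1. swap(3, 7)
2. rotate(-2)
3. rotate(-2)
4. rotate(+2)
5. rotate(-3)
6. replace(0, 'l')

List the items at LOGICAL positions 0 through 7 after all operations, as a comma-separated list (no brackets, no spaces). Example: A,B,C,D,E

Answer: l,E,F,G,D,A,B,C

Derivation:
After op 1 (swap(3, 7)): offset=0, physical=[A,B,C,H,E,F,G,D], logical=[A,B,C,H,E,F,G,D]
After op 2 (rotate(-2)): offset=6, physical=[A,B,C,H,E,F,G,D], logical=[G,D,A,B,C,H,E,F]
After op 3 (rotate(-2)): offset=4, physical=[A,B,C,H,E,F,G,D], logical=[E,F,G,D,A,B,C,H]
After op 4 (rotate(+2)): offset=6, physical=[A,B,C,H,E,F,G,D], logical=[G,D,A,B,C,H,E,F]
After op 5 (rotate(-3)): offset=3, physical=[A,B,C,H,E,F,G,D], logical=[H,E,F,G,D,A,B,C]
After op 6 (replace(0, 'l')): offset=3, physical=[A,B,C,l,E,F,G,D], logical=[l,E,F,G,D,A,B,C]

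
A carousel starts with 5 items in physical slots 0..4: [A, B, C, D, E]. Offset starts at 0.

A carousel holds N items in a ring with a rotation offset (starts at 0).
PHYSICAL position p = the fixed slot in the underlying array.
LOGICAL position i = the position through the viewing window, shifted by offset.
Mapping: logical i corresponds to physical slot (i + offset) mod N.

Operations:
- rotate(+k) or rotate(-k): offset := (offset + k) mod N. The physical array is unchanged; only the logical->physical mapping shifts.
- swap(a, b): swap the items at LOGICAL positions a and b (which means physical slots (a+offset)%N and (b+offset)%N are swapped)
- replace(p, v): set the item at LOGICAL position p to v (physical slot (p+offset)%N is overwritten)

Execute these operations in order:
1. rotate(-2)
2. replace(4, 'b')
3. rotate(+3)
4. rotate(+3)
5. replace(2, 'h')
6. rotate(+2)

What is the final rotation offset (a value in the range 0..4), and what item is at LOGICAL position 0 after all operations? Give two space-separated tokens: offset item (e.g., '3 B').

After op 1 (rotate(-2)): offset=3, physical=[A,B,C,D,E], logical=[D,E,A,B,C]
After op 2 (replace(4, 'b')): offset=3, physical=[A,B,b,D,E], logical=[D,E,A,B,b]
After op 3 (rotate(+3)): offset=1, physical=[A,B,b,D,E], logical=[B,b,D,E,A]
After op 4 (rotate(+3)): offset=4, physical=[A,B,b,D,E], logical=[E,A,B,b,D]
After op 5 (replace(2, 'h')): offset=4, physical=[A,h,b,D,E], logical=[E,A,h,b,D]
After op 6 (rotate(+2)): offset=1, physical=[A,h,b,D,E], logical=[h,b,D,E,A]

Answer: 1 h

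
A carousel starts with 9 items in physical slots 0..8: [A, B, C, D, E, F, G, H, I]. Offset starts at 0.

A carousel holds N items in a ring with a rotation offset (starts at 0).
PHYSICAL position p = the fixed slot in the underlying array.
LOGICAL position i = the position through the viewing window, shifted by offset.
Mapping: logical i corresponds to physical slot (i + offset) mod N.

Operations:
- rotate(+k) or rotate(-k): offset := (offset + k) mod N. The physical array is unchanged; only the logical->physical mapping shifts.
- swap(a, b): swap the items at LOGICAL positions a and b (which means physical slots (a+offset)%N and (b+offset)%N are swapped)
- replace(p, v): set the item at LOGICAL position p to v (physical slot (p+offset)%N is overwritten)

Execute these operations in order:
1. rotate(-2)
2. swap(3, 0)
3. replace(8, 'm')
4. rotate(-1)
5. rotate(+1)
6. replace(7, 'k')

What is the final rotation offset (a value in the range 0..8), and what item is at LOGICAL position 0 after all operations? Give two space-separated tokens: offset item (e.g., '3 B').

After op 1 (rotate(-2)): offset=7, physical=[A,B,C,D,E,F,G,H,I], logical=[H,I,A,B,C,D,E,F,G]
After op 2 (swap(3, 0)): offset=7, physical=[A,H,C,D,E,F,G,B,I], logical=[B,I,A,H,C,D,E,F,G]
After op 3 (replace(8, 'm')): offset=7, physical=[A,H,C,D,E,F,m,B,I], logical=[B,I,A,H,C,D,E,F,m]
After op 4 (rotate(-1)): offset=6, physical=[A,H,C,D,E,F,m,B,I], logical=[m,B,I,A,H,C,D,E,F]
After op 5 (rotate(+1)): offset=7, physical=[A,H,C,D,E,F,m,B,I], logical=[B,I,A,H,C,D,E,F,m]
After op 6 (replace(7, 'k')): offset=7, physical=[A,H,C,D,E,k,m,B,I], logical=[B,I,A,H,C,D,E,k,m]

Answer: 7 B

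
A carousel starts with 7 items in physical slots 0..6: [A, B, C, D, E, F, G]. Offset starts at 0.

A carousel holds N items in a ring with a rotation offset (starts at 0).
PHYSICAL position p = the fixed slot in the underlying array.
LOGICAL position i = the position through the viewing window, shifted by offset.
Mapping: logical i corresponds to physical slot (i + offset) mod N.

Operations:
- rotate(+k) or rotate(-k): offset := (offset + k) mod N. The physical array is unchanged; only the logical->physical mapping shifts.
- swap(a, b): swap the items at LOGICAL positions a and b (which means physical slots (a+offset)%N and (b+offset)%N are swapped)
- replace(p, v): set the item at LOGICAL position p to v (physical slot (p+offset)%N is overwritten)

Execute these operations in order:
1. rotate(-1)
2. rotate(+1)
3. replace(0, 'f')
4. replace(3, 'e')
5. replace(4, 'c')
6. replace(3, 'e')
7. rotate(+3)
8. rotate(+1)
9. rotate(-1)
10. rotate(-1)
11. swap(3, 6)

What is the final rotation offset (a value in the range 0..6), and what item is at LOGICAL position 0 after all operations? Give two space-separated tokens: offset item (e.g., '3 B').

Answer: 2 C

Derivation:
After op 1 (rotate(-1)): offset=6, physical=[A,B,C,D,E,F,G], logical=[G,A,B,C,D,E,F]
After op 2 (rotate(+1)): offset=0, physical=[A,B,C,D,E,F,G], logical=[A,B,C,D,E,F,G]
After op 3 (replace(0, 'f')): offset=0, physical=[f,B,C,D,E,F,G], logical=[f,B,C,D,E,F,G]
After op 4 (replace(3, 'e')): offset=0, physical=[f,B,C,e,E,F,G], logical=[f,B,C,e,E,F,G]
After op 5 (replace(4, 'c')): offset=0, physical=[f,B,C,e,c,F,G], logical=[f,B,C,e,c,F,G]
After op 6 (replace(3, 'e')): offset=0, physical=[f,B,C,e,c,F,G], logical=[f,B,C,e,c,F,G]
After op 7 (rotate(+3)): offset=3, physical=[f,B,C,e,c,F,G], logical=[e,c,F,G,f,B,C]
After op 8 (rotate(+1)): offset=4, physical=[f,B,C,e,c,F,G], logical=[c,F,G,f,B,C,e]
After op 9 (rotate(-1)): offset=3, physical=[f,B,C,e,c,F,G], logical=[e,c,F,G,f,B,C]
After op 10 (rotate(-1)): offset=2, physical=[f,B,C,e,c,F,G], logical=[C,e,c,F,G,f,B]
After op 11 (swap(3, 6)): offset=2, physical=[f,F,C,e,c,B,G], logical=[C,e,c,B,G,f,F]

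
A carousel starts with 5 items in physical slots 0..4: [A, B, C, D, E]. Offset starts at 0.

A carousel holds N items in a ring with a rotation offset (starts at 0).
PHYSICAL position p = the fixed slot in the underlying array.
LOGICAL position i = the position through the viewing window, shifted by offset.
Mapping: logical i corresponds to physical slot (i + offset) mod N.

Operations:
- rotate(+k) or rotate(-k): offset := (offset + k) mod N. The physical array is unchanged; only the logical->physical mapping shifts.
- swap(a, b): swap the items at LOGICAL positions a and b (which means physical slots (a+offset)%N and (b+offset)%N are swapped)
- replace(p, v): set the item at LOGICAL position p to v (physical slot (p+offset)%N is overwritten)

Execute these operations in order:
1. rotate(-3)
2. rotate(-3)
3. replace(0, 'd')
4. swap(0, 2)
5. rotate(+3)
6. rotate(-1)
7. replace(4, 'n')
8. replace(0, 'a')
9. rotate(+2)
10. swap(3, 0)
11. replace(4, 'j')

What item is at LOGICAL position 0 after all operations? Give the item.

Answer: a

Derivation:
After op 1 (rotate(-3)): offset=2, physical=[A,B,C,D,E], logical=[C,D,E,A,B]
After op 2 (rotate(-3)): offset=4, physical=[A,B,C,D,E], logical=[E,A,B,C,D]
After op 3 (replace(0, 'd')): offset=4, physical=[A,B,C,D,d], logical=[d,A,B,C,D]
After op 4 (swap(0, 2)): offset=4, physical=[A,d,C,D,B], logical=[B,A,d,C,D]
After op 5 (rotate(+3)): offset=2, physical=[A,d,C,D,B], logical=[C,D,B,A,d]
After op 6 (rotate(-1)): offset=1, physical=[A,d,C,D,B], logical=[d,C,D,B,A]
After op 7 (replace(4, 'n')): offset=1, physical=[n,d,C,D,B], logical=[d,C,D,B,n]
After op 8 (replace(0, 'a')): offset=1, physical=[n,a,C,D,B], logical=[a,C,D,B,n]
After op 9 (rotate(+2)): offset=3, physical=[n,a,C,D,B], logical=[D,B,n,a,C]
After op 10 (swap(3, 0)): offset=3, physical=[n,D,C,a,B], logical=[a,B,n,D,C]
After op 11 (replace(4, 'j')): offset=3, physical=[n,D,j,a,B], logical=[a,B,n,D,j]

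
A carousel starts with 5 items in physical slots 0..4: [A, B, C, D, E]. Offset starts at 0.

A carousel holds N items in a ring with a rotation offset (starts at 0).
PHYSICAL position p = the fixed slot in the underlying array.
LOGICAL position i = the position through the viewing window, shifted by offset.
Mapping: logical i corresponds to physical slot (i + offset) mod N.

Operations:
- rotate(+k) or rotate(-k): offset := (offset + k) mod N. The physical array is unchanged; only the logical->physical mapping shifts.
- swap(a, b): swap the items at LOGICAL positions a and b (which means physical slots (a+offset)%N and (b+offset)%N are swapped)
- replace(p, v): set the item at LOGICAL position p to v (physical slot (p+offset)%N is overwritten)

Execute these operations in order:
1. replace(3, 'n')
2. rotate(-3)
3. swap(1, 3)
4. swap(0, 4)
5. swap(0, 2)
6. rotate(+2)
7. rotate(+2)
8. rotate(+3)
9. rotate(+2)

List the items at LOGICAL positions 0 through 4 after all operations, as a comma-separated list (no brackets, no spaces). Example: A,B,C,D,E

After op 1 (replace(3, 'n')): offset=0, physical=[A,B,C,n,E], logical=[A,B,C,n,E]
After op 2 (rotate(-3)): offset=2, physical=[A,B,C,n,E], logical=[C,n,E,A,B]
After op 3 (swap(1, 3)): offset=2, physical=[n,B,C,A,E], logical=[C,A,E,n,B]
After op 4 (swap(0, 4)): offset=2, physical=[n,C,B,A,E], logical=[B,A,E,n,C]
After op 5 (swap(0, 2)): offset=2, physical=[n,C,E,A,B], logical=[E,A,B,n,C]
After op 6 (rotate(+2)): offset=4, physical=[n,C,E,A,B], logical=[B,n,C,E,A]
After op 7 (rotate(+2)): offset=1, physical=[n,C,E,A,B], logical=[C,E,A,B,n]
After op 8 (rotate(+3)): offset=4, physical=[n,C,E,A,B], logical=[B,n,C,E,A]
After op 9 (rotate(+2)): offset=1, physical=[n,C,E,A,B], logical=[C,E,A,B,n]

Answer: C,E,A,B,n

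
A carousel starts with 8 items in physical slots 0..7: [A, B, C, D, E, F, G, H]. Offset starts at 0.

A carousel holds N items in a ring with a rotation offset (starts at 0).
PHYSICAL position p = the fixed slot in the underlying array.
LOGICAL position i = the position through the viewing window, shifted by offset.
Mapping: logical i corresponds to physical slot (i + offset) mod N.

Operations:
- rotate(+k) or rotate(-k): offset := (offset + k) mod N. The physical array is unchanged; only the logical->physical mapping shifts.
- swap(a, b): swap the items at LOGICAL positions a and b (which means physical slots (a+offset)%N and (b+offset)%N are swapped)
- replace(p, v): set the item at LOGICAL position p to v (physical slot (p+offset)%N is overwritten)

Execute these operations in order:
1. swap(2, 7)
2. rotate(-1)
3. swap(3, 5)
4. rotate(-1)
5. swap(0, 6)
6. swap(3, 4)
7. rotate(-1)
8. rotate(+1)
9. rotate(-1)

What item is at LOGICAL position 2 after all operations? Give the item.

After op 1 (swap(2, 7)): offset=0, physical=[A,B,H,D,E,F,G,C], logical=[A,B,H,D,E,F,G,C]
After op 2 (rotate(-1)): offset=7, physical=[A,B,H,D,E,F,G,C], logical=[C,A,B,H,D,E,F,G]
After op 3 (swap(3, 5)): offset=7, physical=[A,B,E,D,H,F,G,C], logical=[C,A,B,E,D,H,F,G]
After op 4 (rotate(-1)): offset=6, physical=[A,B,E,D,H,F,G,C], logical=[G,C,A,B,E,D,H,F]
After op 5 (swap(0, 6)): offset=6, physical=[A,B,E,D,G,F,H,C], logical=[H,C,A,B,E,D,G,F]
After op 6 (swap(3, 4)): offset=6, physical=[A,E,B,D,G,F,H,C], logical=[H,C,A,E,B,D,G,F]
After op 7 (rotate(-1)): offset=5, physical=[A,E,B,D,G,F,H,C], logical=[F,H,C,A,E,B,D,G]
After op 8 (rotate(+1)): offset=6, physical=[A,E,B,D,G,F,H,C], logical=[H,C,A,E,B,D,G,F]
After op 9 (rotate(-1)): offset=5, physical=[A,E,B,D,G,F,H,C], logical=[F,H,C,A,E,B,D,G]

Answer: C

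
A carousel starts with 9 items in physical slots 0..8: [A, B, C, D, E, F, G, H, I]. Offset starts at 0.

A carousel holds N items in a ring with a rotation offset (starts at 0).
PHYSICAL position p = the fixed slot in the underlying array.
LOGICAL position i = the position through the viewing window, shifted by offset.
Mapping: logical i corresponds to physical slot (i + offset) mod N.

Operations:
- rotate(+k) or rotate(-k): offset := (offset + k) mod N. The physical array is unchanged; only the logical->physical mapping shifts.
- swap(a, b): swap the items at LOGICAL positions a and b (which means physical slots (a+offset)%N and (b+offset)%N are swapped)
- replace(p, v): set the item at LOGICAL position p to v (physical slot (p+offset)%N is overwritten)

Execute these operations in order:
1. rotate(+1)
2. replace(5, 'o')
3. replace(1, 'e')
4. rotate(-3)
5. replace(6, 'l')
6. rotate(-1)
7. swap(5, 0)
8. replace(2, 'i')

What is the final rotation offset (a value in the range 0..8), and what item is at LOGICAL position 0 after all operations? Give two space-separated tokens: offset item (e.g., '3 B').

Answer: 6 e

Derivation:
After op 1 (rotate(+1)): offset=1, physical=[A,B,C,D,E,F,G,H,I], logical=[B,C,D,E,F,G,H,I,A]
After op 2 (replace(5, 'o')): offset=1, physical=[A,B,C,D,E,F,o,H,I], logical=[B,C,D,E,F,o,H,I,A]
After op 3 (replace(1, 'e')): offset=1, physical=[A,B,e,D,E,F,o,H,I], logical=[B,e,D,E,F,o,H,I,A]
After op 4 (rotate(-3)): offset=7, physical=[A,B,e,D,E,F,o,H,I], logical=[H,I,A,B,e,D,E,F,o]
After op 5 (replace(6, 'l')): offset=7, physical=[A,B,e,D,l,F,o,H,I], logical=[H,I,A,B,e,D,l,F,o]
After op 6 (rotate(-1)): offset=6, physical=[A,B,e,D,l,F,o,H,I], logical=[o,H,I,A,B,e,D,l,F]
After op 7 (swap(5, 0)): offset=6, physical=[A,B,o,D,l,F,e,H,I], logical=[e,H,I,A,B,o,D,l,F]
After op 8 (replace(2, 'i')): offset=6, physical=[A,B,o,D,l,F,e,H,i], logical=[e,H,i,A,B,o,D,l,F]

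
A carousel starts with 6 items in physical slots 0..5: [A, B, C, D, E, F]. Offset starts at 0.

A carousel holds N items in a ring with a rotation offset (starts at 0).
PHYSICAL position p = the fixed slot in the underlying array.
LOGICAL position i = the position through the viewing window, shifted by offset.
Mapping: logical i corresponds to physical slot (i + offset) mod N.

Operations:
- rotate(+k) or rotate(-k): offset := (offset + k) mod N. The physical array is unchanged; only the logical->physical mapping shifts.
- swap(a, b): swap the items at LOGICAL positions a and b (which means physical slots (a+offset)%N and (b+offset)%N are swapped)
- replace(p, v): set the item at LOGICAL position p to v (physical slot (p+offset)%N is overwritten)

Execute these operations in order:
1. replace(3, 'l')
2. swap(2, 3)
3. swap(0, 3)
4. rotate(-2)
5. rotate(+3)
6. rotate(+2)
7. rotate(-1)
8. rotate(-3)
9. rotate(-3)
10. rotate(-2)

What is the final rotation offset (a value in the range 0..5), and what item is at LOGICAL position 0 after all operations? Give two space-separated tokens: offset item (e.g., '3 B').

After op 1 (replace(3, 'l')): offset=0, physical=[A,B,C,l,E,F], logical=[A,B,C,l,E,F]
After op 2 (swap(2, 3)): offset=0, physical=[A,B,l,C,E,F], logical=[A,B,l,C,E,F]
After op 3 (swap(0, 3)): offset=0, physical=[C,B,l,A,E,F], logical=[C,B,l,A,E,F]
After op 4 (rotate(-2)): offset=4, physical=[C,B,l,A,E,F], logical=[E,F,C,B,l,A]
After op 5 (rotate(+3)): offset=1, physical=[C,B,l,A,E,F], logical=[B,l,A,E,F,C]
After op 6 (rotate(+2)): offset=3, physical=[C,B,l,A,E,F], logical=[A,E,F,C,B,l]
After op 7 (rotate(-1)): offset=2, physical=[C,B,l,A,E,F], logical=[l,A,E,F,C,B]
After op 8 (rotate(-3)): offset=5, physical=[C,B,l,A,E,F], logical=[F,C,B,l,A,E]
After op 9 (rotate(-3)): offset=2, physical=[C,B,l,A,E,F], logical=[l,A,E,F,C,B]
After op 10 (rotate(-2)): offset=0, physical=[C,B,l,A,E,F], logical=[C,B,l,A,E,F]

Answer: 0 C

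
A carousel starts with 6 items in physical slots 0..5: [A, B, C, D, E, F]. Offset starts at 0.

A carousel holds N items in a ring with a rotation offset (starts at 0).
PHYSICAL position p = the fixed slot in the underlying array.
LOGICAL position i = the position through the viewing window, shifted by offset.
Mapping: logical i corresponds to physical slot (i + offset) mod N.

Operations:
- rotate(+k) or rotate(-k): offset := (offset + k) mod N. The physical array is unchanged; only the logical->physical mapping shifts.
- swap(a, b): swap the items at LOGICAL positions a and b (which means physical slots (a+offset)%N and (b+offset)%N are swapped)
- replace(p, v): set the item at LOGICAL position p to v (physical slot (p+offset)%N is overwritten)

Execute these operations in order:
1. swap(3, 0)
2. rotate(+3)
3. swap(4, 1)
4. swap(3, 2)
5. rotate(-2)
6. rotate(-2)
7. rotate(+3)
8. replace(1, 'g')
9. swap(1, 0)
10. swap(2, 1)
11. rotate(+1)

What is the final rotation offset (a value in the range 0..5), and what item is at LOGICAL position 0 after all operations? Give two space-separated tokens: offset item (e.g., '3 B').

After op 1 (swap(3, 0)): offset=0, physical=[D,B,C,A,E,F], logical=[D,B,C,A,E,F]
After op 2 (rotate(+3)): offset=3, physical=[D,B,C,A,E,F], logical=[A,E,F,D,B,C]
After op 3 (swap(4, 1)): offset=3, physical=[D,E,C,A,B,F], logical=[A,B,F,D,E,C]
After op 4 (swap(3, 2)): offset=3, physical=[F,E,C,A,B,D], logical=[A,B,D,F,E,C]
After op 5 (rotate(-2)): offset=1, physical=[F,E,C,A,B,D], logical=[E,C,A,B,D,F]
After op 6 (rotate(-2)): offset=5, physical=[F,E,C,A,B,D], logical=[D,F,E,C,A,B]
After op 7 (rotate(+3)): offset=2, physical=[F,E,C,A,B,D], logical=[C,A,B,D,F,E]
After op 8 (replace(1, 'g')): offset=2, physical=[F,E,C,g,B,D], logical=[C,g,B,D,F,E]
After op 9 (swap(1, 0)): offset=2, physical=[F,E,g,C,B,D], logical=[g,C,B,D,F,E]
After op 10 (swap(2, 1)): offset=2, physical=[F,E,g,B,C,D], logical=[g,B,C,D,F,E]
After op 11 (rotate(+1)): offset=3, physical=[F,E,g,B,C,D], logical=[B,C,D,F,E,g]

Answer: 3 B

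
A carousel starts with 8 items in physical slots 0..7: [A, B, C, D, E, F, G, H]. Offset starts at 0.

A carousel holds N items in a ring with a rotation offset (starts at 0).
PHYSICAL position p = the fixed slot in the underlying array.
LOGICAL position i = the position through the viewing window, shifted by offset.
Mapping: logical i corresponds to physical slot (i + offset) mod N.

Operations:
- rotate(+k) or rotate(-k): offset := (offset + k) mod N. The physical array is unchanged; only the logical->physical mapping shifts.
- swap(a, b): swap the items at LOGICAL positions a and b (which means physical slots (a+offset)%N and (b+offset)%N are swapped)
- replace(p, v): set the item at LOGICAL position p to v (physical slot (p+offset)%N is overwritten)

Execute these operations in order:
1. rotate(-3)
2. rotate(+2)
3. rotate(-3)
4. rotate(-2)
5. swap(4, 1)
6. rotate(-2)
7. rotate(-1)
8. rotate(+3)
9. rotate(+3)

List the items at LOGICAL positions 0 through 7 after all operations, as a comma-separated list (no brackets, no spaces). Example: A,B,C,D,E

After op 1 (rotate(-3)): offset=5, physical=[A,B,C,D,E,F,G,H], logical=[F,G,H,A,B,C,D,E]
After op 2 (rotate(+2)): offset=7, physical=[A,B,C,D,E,F,G,H], logical=[H,A,B,C,D,E,F,G]
After op 3 (rotate(-3)): offset=4, physical=[A,B,C,D,E,F,G,H], logical=[E,F,G,H,A,B,C,D]
After op 4 (rotate(-2)): offset=2, physical=[A,B,C,D,E,F,G,H], logical=[C,D,E,F,G,H,A,B]
After op 5 (swap(4, 1)): offset=2, physical=[A,B,C,G,E,F,D,H], logical=[C,G,E,F,D,H,A,B]
After op 6 (rotate(-2)): offset=0, physical=[A,B,C,G,E,F,D,H], logical=[A,B,C,G,E,F,D,H]
After op 7 (rotate(-1)): offset=7, physical=[A,B,C,G,E,F,D,H], logical=[H,A,B,C,G,E,F,D]
After op 8 (rotate(+3)): offset=2, physical=[A,B,C,G,E,F,D,H], logical=[C,G,E,F,D,H,A,B]
After op 9 (rotate(+3)): offset=5, physical=[A,B,C,G,E,F,D,H], logical=[F,D,H,A,B,C,G,E]

Answer: F,D,H,A,B,C,G,E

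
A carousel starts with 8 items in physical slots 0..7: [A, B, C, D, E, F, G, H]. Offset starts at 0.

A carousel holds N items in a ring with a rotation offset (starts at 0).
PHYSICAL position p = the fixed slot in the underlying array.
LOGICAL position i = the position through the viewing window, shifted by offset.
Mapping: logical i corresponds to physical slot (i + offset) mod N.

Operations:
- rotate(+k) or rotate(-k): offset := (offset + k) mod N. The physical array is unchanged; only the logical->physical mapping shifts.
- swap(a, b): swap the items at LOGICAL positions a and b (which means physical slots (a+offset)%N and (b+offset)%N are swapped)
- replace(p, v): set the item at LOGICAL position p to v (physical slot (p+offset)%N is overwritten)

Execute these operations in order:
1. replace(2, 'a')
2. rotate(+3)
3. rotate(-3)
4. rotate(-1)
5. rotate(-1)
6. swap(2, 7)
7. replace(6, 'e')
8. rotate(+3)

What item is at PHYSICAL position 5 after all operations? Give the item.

After op 1 (replace(2, 'a')): offset=0, physical=[A,B,a,D,E,F,G,H], logical=[A,B,a,D,E,F,G,H]
After op 2 (rotate(+3)): offset=3, physical=[A,B,a,D,E,F,G,H], logical=[D,E,F,G,H,A,B,a]
After op 3 (rotate(-3)): offset=0, physical=[A,B,a,D,E,F,G,H], logical=[A,B,a,D,E,F,G,H]
After op 4 (rotate(-1)): offset=7, physical=[A,B,a,D,E,F,G,H], logical=[H,A,B,a,D,E,F,G]
After op 5 (rotate(-1)): offset=6, physical=[A,B,a,D,E,F,G,H], logical=[G,H,A,B,a,D,E,F]
After op 6 (swap(2, 7)): offset=6, physical=[F,B,a,D,E,A,G,H], logical=[G,H,F,B,a,D,E,A]
After op 7 (replace(6, 'e')): offset=6, physical=[F,B,a,D,e,A,G,H], logical=[G,H,F,B,a,D,e,A]
After op 8 (rotate(+3)): offset=1, physical=[F,B,a,D,e,A,G,H], logical=[B,a,D,e,A,G,H,F]

Answer: A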